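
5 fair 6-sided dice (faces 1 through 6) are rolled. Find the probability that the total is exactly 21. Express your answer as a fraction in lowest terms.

There are 6^5 = 7776 equally likely outcomes.
The number of ordered 5-tuples from {1,…,6} summing to 21 is 540.
P(sum = 21) = 540/7776 = 5/72.

5/72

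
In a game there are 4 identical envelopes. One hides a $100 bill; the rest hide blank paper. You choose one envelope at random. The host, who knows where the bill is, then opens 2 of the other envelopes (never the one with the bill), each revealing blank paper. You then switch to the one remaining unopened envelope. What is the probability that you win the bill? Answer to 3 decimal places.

Your original envelope holds the bill with probability 1/4, so the other 3 collectively hold it with probability 3/4.
The host can always find 2 empty envelopes to open, so the reveals don't change that 3/4; it is now spread over the 1 remaining unopened envelope.
P(win by switching) = (3/4) · (1/1) = 3/4 ≈ 0.750.

0.750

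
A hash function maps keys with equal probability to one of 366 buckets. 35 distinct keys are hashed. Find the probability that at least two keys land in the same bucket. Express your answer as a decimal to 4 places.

0.8135

It's easier to compute the probability that all 35 are distinct.
P(all distinct) = 366/366 · 365/366 · ··· · 332/366 ≈ 0.1865.
So the probability of at least one match is 1 − 0.1865 = 0.8135.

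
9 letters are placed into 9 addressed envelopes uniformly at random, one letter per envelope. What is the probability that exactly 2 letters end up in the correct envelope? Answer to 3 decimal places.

0.184

Choose which 2 of the 9 are fixed: C(9,2) = 36 ways.
The remaining 7 must have no fixed point: D(7) = 1854.
P = 36·1854/362880 = 103/560 ≈ 0.184.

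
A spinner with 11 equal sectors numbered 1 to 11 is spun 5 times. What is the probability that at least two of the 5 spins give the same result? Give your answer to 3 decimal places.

P(all 5 different) = 11/11 · 10/11 · ··· · 7/11 ≈ 0.344.
P(at least two equal) = 1 − 0.344 = 0.656.

0.656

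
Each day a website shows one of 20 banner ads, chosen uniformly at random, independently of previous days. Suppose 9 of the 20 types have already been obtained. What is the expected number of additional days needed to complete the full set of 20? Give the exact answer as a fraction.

Starting from 9 distinct types, each trial gives a new one with probability (20−i)/20 when i types are held, so the wait for the next new type is 20/(20−i).
E = 20/11 + 20/10 + 20/9 + 20/8 + 20/7 + 20/6 + 20/5 + 20/4 + 20/3 + 20/2 + 20/1 = 83711/1386.

83711/1386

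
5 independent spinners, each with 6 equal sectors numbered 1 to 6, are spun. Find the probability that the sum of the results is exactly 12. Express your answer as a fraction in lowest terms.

305/7776

There are 6^5 = 7776 equally likely outcomes.
The number of ordered 5-tuples from {1,…,6} summing to 12 is 305.
P(sum = 12) = 305/7776.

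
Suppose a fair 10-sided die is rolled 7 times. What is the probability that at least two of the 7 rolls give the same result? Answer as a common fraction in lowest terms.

2936/3125

P(all 7 different) = 10/10 · 9/10 · ··· · 4/10 = 189/3125.
P(at least two equal) = 1 − 189/3125 = 2936/3125.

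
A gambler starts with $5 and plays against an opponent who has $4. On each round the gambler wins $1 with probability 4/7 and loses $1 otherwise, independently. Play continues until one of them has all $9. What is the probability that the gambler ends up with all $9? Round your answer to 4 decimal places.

Let r = q/p = (3/7)/(4/7) = 3/4. The recurrence P(i) = p·P(i+1) + q·P(i−1) with P(0)=0, P(9)=1 gives P(i) = (1 − r^i)/(1 − r^9).
P(5) = (1 − (3/4)^5) / (1 − (3/4)^9) = 199936/242461 ≈ 0.8246.

0.8246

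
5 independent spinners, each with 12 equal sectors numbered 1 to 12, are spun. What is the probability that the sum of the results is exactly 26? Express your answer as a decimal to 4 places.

0.0365

There are 12^5 = 248832 equally likely outcomes.
The number of ordered 5-tuples from {1,…,12} summing to 26 is 9075.
P(sum = 26) = 9075/248832 = 3025/82944 ≈ 0.0365.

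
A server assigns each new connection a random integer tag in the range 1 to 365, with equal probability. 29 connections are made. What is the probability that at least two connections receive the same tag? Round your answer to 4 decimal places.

It's easier to compute the probability that all 29 are distinct.
P(all distinct) = 365/365 · 364/365 · ··· · 337/365 ≈ 0.3190.
So the probability of at least one match is 1 − 0.3190 = 0.6810.

0.6810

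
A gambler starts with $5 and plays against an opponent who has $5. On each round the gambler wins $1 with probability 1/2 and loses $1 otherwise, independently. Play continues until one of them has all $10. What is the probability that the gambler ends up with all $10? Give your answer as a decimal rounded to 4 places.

With a fair step, P(i) = ½P(i−1) + ½P(i+1) with P(0)=0, P(10)=1 has the linear solution P(i) = i/10.
P(5) = 5/10 = 1/2 ≈ 0.5000.

0.5000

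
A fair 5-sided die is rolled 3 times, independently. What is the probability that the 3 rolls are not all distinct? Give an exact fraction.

13/25

P(all 3 different) = 5/5 · 4/5 · ··· · 3/5 = 12/25.
P(at least two equal) = 1 − 12/25 = 13/25.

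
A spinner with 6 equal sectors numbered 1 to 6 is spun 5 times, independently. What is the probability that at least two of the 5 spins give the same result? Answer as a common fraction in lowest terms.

P(all 5 different) = 6/6 · 5/6 · ··· · 2/6 = 5/54.
P(at least two equal) = 1 − 5/54 = 49/54.

49/54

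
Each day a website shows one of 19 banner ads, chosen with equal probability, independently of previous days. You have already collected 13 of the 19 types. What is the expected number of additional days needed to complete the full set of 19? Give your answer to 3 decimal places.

Starting from 13 distinct types, each trial gives a new one with probability (19−i)/19 when i types are held, so the wait for the next new type is 19/(19−i).
E = 19/6 + 19/5 + 19/4 + 19/3 + 19/2 + 19/1 = 931/20 ≈ 46.550.

46.550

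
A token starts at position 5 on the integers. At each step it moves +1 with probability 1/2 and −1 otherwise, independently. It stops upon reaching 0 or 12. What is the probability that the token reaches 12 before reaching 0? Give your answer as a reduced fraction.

With a fair step, P(i) = ½P(i−1) + ½P(i+1) with P(0)=0, P(12)=1 has the linear solution P(i) = i/12.
P(5) = 5/12.

5/12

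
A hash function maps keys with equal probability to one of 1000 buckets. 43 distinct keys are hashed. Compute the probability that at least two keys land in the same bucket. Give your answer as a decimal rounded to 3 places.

0.600

It's easier to compute the probability that all 43 are distinct.
P(all distinct) = 1000/1000 · 999/1000 · ··· · 958/1000 ≈ 0.400.
So the probability of at least one match is 1 − 0.400 = 0.600.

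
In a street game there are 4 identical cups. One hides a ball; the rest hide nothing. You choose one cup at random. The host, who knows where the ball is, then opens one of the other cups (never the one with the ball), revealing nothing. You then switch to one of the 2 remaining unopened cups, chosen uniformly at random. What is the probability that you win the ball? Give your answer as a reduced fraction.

Your original cup holds the ball with probability 1/4, so the other 3 collectively hold it with probability 3/4.
The host can always find an empty cup to open, so this doesn't change that 3/4; it is now spread over the 2 remaining unopened cups.
P(win by switching) = (3/4) · (1/2) = 3/8.

3/8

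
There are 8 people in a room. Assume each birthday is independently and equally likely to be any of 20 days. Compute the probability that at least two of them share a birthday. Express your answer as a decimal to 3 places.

0.802

It's easier to compute the probability that all 8 are distinct.
P(all distinct) = 20/20 · 19/20 · ··· · 13/20 ≈ 0.198.
So the probability of at least one match is 1 − 0.198 = 0.802.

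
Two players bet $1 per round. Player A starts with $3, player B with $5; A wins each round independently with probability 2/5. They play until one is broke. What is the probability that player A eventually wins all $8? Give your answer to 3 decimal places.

Let r = q/p = (3/5)/(2/5) = 3/2. The recurrence P(i) = p·P(i+1) + q·P(i−1) with P(0)=0, P(8)=1 gives P(i) = (1 − r^i)/(1 − r^8).
P(3) = (1 − (3/2)^3) / (1 − (3/2)^8) = 608/6305 ≈ 0.096.

0.096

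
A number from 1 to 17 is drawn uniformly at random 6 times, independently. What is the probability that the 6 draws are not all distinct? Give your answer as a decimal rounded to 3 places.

P(all 6 different) = 17/17 · 16/17 · ··· · 12/17 ≈ 0.369.
P(at least two equal) = 1 − 0.369 = 0.631.

0.631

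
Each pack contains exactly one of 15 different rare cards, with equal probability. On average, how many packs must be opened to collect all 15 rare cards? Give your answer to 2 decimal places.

After i distinct types are collected, each trial gives a new one with probability (15−i)/15, so the expected wait for the next new type is 15/(15−i).
E = 15/15 + 15/14 + 15/13 + 15/12 + 15/11 + 15/10 + 15/9 + 15/8 + 15/7 + 15/6 + 15/5 + 15/4 + 15/3 + 15/2 + 15/1 = 1195757/24024 ≈ 49.77.

49.77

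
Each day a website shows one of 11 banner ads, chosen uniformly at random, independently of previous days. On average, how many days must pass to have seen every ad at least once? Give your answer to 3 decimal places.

33.219

After i distinct types are collected, each trial gives a new one with probability (11−i)/11, so the expected wait for the next new type is 11/(11−i).
E = 11/11 + 11/10 + 11/9 + 11/8 + 11/7 + 11/6 + 11/5 + 11/4 + 11/3 + 11/2 + 11/1 = 83711/2520 ≈ 33.219.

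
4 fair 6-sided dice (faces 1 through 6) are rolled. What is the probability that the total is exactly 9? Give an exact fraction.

7/162

There are 6^4 = 1296 equally likely outcomes.
The number of ordered 4-tuples from {1,…,6} summing to 9 is 56.
P(sum = 9) = 56/1296 = 7/162.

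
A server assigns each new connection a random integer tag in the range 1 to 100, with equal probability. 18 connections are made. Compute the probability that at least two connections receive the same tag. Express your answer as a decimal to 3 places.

It's easier to compute the probability that all 18 are distinct.
P(all distinct) = 100/100 · 99/100 · ··· · 83/100 ≈ 0.196.
So the probability of at least one match is 1 − 0.196 = 0.804.

0.804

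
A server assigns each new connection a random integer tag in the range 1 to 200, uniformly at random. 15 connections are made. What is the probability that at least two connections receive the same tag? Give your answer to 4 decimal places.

0.4162

It's easier to compute the probability that all 15 are distinct.
P(all distinct) = 200/200 · 199/200 · ··· · 186/200 ≈ 0.5838.
So the probability of at least one match is 1 − 0.5838 = 0.4162.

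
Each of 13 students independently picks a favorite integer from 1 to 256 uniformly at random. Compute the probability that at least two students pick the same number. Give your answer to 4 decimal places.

It's easier to compute the probability that all 13 are distinct.
P(all distinct) = 256/256 · 255/256 · ··· · 244/256 ≈ 0.7336.
So the probability of at least one match is 1 − 0.7336 = 0.2664.

0.2664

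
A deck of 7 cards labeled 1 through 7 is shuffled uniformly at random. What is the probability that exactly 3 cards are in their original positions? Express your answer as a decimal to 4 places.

Choose which 3 of the 7 are fixed: C(7,3) = 35 ways.
The remaining 4 must have no fixed point: D(4) = 9.
P = 35·9/5040 = 1/16 ≈ 0.0625.

0.0625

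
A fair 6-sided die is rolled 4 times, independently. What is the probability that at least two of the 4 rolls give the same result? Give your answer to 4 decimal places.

P(all 4 different) = 6/6 · 5/6 · ··· · 3/6 ≈ 0.2778.
P(at least two equal) = 1 − 0.2778 = 0.7222.

0.7222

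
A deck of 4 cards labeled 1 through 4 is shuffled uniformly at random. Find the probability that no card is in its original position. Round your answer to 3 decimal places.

This is the derangement probability: permutations of 4 with no fixed point.
D(4) = 4! · (1 − 1/1! + 1/2! − ··· + (−1)^4/4!) = 9.
P = 9/24 = 3/8 ≈ 0.375.

0.375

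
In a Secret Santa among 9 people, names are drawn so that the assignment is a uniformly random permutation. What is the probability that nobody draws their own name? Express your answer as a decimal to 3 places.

This is the derangement probability: permutations of 9 with no fixed point.
D(9) = 9! · (1 − 1/1! + 1/2! − ··· + (−1)^9/9!) = 133496.
P = 133496/362880 = 16687/45360 ≈ 0.368.

0.368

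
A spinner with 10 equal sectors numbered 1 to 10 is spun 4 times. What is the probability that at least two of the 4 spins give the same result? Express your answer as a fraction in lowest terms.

P(all 4 different) = 10/10 · 9/10 · ··· · 7/10 = 63/125.
P(at least two equal) = 1 − 63/125 = 62/125.

62/125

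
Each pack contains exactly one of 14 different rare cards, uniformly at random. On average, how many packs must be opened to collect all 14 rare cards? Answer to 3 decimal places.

After i distinct types are collected, each trial gives a new one with probability (14−i)/14, so the expected wait for the next new type is 14/(14−i).
E = 14/14 + 14/13 + 14/12 + 14/11 + 14/10 + 14/9 + 14/8 + 14/7 + 14/6 + 14/5 + 14/4 + 14/3 + 14/2 + 14/1 = 1171733/25740 ≈ 45.522.

45.522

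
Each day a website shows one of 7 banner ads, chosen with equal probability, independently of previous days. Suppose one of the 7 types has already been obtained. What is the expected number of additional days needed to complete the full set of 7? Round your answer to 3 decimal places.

Starting from 1 distinct type, each trial gives a new one with probability (7−i)/7 when i types are held, so the wait for the next new type is 7/(7−i).
E = 7/6 + 7/5 + 7/4 + 7/3 + 7/2 + 7/1 = 343/20 ≈ 17.150.

17.150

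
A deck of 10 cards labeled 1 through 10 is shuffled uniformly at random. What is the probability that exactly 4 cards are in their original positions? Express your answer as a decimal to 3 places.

Choose which 4 of the 10 are fixed: C(10,4) = 210 ways.
The remaining 6 must have no fixed point: D(6) = 265.
P = 210·265/3628800 = 53/3456 ≈ 0.015.

0.015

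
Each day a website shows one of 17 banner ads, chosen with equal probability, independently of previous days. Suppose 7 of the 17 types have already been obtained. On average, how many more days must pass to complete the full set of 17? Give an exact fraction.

125477/2520

Starting from 7 distinct types, each trial gives a new one with probability (17−i)/17 when i types are held, so the wait for the next new type is 17/(17−i).
E = 17/10 + 17/9 + 17/8 + 17/7 + 17/6 + 17/5 + 17/4 + 17/3 + 17/2 + 17/1 = 125477/2520.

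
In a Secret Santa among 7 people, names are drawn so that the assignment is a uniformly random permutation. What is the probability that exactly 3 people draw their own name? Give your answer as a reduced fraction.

Choose which 3 of the 7 are fixed: C(7,3) = 35 ways.
The remaining 4 must have no fixed point: D(4) = 9.
P = 35·9/5040 = 1/16.

1/16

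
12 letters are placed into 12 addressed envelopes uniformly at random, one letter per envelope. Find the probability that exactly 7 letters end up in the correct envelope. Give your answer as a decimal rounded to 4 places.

0.0001

Choose which 7 of the 12 are fixed: C(12,7) = 792 ways.
The remaining 5 must have no fixed point: D(5) = 44.
P = 792·44/479001600 = 11/151200 ≈ 0.0001.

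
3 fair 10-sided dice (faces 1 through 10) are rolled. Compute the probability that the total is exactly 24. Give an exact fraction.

There are 10^3 = 1000 equally likely outcomes.
The number of ordered 3-tuples from {1,…,10} summing to 24 is 28.
P(sum = 24) = 28/1000 = 7/250.

7/250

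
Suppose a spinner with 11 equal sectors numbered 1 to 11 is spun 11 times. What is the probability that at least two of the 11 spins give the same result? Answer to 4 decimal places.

P(all 11 different) = 11/11 · 10/11 · ··· · 1/11 ≈ 0.0001.
P(at least two equal) = 1 − 0.0001 = 0.9999.

0.9999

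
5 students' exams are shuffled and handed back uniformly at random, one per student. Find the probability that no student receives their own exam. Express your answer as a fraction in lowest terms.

This is the derangement probability: permutations of 5 with no fixed point.
D(5) = 5! · (1 − 1/1! + 1/2! − ··· + (−1)^5/5!) = 44.
P = 44/120 = 11/30.

11/30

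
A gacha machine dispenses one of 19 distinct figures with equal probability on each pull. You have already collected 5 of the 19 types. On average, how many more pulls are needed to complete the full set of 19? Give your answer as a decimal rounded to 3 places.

Starting from 5 distinct types, each trial gives a new one with probability (19−i)/19 when i types are held, so the wait for the next new type is 19/(19−i).
E = 19/14 + 19/13 + 19/12 + 19/11 + 19/10 + 19/9 + 19/8 + 19/7 + 19/6 + 19/5 + 19/4 + 19/3 + 19/2 + 19/1 = 22262927/360360 ≈ 61.780.

61.780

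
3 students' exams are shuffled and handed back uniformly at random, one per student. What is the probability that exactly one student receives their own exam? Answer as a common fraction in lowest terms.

Choose which one is fixed: C(3,1) = 3 ways.
The remaining 2 must have no fixed point: D(2) = 1.
P = 3·1/6 = 1/2.

1/2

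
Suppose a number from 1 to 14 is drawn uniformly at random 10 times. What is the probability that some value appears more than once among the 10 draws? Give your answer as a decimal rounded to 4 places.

P(all 10 different) = 14/14 · 13/14 · ··· · 5/14 ≈ 0.0126.
P(at least two equal) = 1 − 0.0126 = 0.9874.

0.9874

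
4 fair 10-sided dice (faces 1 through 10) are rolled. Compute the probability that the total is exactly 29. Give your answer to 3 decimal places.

0.035

There are 10^4 = 10000 equally likely outcomes.
The number of ordered 4-tuples from {1,…,10} summing to 29 is 348.
P(sum = 29) = 348/10000 = 87/2500 ≈ 0.035.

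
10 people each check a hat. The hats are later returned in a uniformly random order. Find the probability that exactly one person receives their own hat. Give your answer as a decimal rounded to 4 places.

Choose which one is fixed: C(10,1) = 10 ways.
The remaining 9 must have no fixed point: D(9) = 133496.
P = 10·133496/3628800 = 16687/45360 ≈ 0.3679.

0.3679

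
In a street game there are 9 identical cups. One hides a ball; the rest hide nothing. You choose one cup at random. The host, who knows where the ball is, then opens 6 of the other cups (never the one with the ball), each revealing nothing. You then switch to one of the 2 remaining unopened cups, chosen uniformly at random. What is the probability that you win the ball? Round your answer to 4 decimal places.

Your original cup holds the ball with probability 1/9, so the other 8 collectively hold it with probability 8/9.
The host can always find 6 empty cups to open, so the reveals don't change that 8/9; it is now spread over the 2 remaining unopened cups.
P(win by switching) = (8/9) · (1/2) = 4/9 ≈ 0.4444.

0.4444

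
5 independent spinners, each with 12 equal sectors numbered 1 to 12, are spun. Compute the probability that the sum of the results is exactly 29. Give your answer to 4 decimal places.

There are 12^5 = 248832 equally likely outcomes.
The number of ordered 5-tuples from {1,…,12} summing to 29 is 11385.
P(sum = 29) = 11385/248832 = 1265/27648 ≈ 0.0458.

0.0458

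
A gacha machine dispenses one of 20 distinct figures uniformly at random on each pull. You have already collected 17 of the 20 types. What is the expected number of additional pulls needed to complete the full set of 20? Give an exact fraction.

110/3

Starting from 17 distinct types, each trial gives a new one with probability (20−i)/20 when i types are held, so the wait for the next new type is 20/(20−i).
E = 20/3 + 20/2 + 20/1 = 110/3.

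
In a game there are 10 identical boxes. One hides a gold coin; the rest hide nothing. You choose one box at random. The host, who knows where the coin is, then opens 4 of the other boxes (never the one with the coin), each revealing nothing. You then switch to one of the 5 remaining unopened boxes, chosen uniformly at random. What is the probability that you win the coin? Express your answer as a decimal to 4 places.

Your original box holds the coin with probability 1/10, so the other 9 collectively hold it with probability 9/10.
The host can always find 4 empty boxes to open, so the reveals don't change that 9/10; it is now spread over the 5 remaining unopened boxes.
P(win by switching) = (9/10) · (1/5) = 9/50 ≈ 0.1800.

0.1800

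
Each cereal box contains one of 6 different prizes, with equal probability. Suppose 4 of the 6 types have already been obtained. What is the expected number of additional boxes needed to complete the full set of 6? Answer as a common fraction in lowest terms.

9

Starting from 4 distinct types, each trial gives a new one with probability (6−i)/6 when i types are held, so the wait for the next new type is 6/(6−i).
E = 6/2 + 6/1 = 9.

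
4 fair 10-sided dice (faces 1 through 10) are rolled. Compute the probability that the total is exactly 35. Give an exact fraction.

7/1250

There are 10^4 = 10000 equally likely outcomes.
The number of ordered 4-tuples from {1,…,10} summing to 35 is 56.
P(sum = 35) = 56/10000 = 7/1250.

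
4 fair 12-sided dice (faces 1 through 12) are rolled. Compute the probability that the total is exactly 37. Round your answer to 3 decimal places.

There are 12^4 = 20736 equally likely outcomes.
The number of ordered 4-tuples from {1,…,12} summing to 37 is 364.
P(sum = 37) = 364/20736 = 91/5184 ≈ 0.018.

0.018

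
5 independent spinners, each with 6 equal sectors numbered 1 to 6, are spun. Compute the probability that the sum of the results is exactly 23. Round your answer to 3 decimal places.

There are 6^5 = 7776 equally likely outcomes.
The number of ordered 5-tuples from {1,…,6} summing to 23 is 305.
P(sum = 23) = 305/7776 ≈ 0.039.

0.039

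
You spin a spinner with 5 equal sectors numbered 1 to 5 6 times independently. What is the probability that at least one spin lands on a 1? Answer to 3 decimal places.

P(no spin lands on a 1) = (4/5)^6 ≈ 0.262.
P(at least one) = 1 − 0.262 = 0.738.

0.738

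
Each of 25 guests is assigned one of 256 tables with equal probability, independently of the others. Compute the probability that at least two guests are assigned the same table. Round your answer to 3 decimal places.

0.702

It's easier to compute the probability that all 25 are distinct.
P(all distinct) = 256/256 · 255/256 · ··· · 232/256 ≈ 0.298.
So the probability of at least one match is 1 − 0.298 = 0.702.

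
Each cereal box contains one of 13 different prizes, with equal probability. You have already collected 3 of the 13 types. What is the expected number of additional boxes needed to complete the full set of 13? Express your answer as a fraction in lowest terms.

95953/2520

Starting from 3 distinct types, each trial gives a new one with probability (13−i)/13 when i types are held, so the wait for the next new type is 13/(13−i).
E = 13/10 + 13/9 + 13/8 + 13/7 + 13/6 + 13/5 + 13/4 + 13/3 + 13/2 + 13/1 = 95953/2520.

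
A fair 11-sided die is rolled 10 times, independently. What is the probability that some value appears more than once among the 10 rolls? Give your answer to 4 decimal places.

0.9985

P(all 10 different) = 11/11 · 10/11 · ··· · 2/11 ≈ 0.0015.
P(at least two equal) = 1 − 0.0015 = 0.9985.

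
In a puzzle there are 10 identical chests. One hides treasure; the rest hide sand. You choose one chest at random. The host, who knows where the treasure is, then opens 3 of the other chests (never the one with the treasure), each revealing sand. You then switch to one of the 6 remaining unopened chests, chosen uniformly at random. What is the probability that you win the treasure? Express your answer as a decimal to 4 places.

Your original chest holds the treasure with probability 1/10, so the other 9 collectively hold it with probability 9/10.
The host can always find 3 empty chests to open, so the reveals don't change that 9/10; it is now spread over the 6 remaining unopened chests.
P(win by switching) = (9/10) · (1/6) = 3/20 ≈ 0.1500.

0.1500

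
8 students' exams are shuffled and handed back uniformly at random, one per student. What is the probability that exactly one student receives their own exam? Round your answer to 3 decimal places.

Choose which one is fixed: C(8,1) = 8 ways.
The remaining 7 must have no fixed point: D(7) = 1854.
P = 8·1854/40320 = 103/280 ≈ 0.368.

0.368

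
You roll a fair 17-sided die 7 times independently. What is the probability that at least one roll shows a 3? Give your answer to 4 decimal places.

P(no roll shows a 3) = (16/17)^7 ≈ 0.6542.
P(at least one) = 1 − 0.6542 = 0.3458.

0.3458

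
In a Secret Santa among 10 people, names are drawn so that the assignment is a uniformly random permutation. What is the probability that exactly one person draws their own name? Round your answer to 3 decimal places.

0.368

Choose which one is fixed: C(10,1) = 10 ways.
The remaining 9 must have no fixed point: D(9) = 133496.
P = 10·133496/3628800 = 16687/45360 ≈ 0.368.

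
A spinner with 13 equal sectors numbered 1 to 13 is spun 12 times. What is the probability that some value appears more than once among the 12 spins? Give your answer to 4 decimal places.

0.9997

P(all 12 different) = 13/13 · 12/13 · ··· · 2/13 ≈ 0.0003.
P(at least two equal) = 1 − 0.0003 = 0.9997.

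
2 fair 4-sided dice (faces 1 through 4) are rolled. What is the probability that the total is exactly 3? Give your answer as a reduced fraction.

There are 4^2 = 16 equally likely outcomes.
The number of ordered 2-tuples from {1,…,4} summing to 3 is 2.
P(sum = 3) = 2/16 = 1/8.

1/8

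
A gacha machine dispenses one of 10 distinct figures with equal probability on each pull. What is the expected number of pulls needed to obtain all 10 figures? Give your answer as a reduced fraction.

7381/252

After i distinct types are collected, each trial gives a new one with probability (10−i)/10, so the expected wait for the next new type is 10/(10−i).
E = 10/10 + 10/9 + 10/8 + 10/7 + 10/6 + 10/5 + 10/4 + 10/3 + 10/2 + 10/1 = 7381/252.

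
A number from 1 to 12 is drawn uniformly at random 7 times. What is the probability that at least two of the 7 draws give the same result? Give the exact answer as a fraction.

3071/3456

P(all 7 different) = 12/12 · 11/12 · ··· · 6/12 = 385/3456.
P(at least two equal) = 1 − 385/3456 = 3071/3456.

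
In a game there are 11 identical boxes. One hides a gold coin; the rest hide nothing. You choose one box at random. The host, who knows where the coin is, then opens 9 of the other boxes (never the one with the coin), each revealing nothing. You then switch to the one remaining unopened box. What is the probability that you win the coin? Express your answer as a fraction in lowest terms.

Your original box holds the coin with probability 1/11, so the other 10 collectively hold it with probability 10/11.
The host can always find 9 empty boxes to open, so the reveals don't change that 10/11; it is now spread over the 1 remaining unopened box.
P(win by switching) = (10/11) · (1/1) = 10/11.

10/11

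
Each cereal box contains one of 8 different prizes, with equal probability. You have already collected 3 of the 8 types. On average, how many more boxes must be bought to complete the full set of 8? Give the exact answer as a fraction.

Starting from 3 distinct types, each trial gives a new one with probability (8−i)/8 when i types are held, so the wait for the next new type is 8/(8−i).
E = 8/5 + 8/4 + 8/3 + 8/2 + 8/1 = 274/15.

274/15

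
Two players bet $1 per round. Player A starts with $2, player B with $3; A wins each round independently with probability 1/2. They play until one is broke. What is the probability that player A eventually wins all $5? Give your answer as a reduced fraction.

With a fair step, P(i) = ½P(i−1) + ½P(i+1) with P(0)=0, P(5)=1 has the linear solution P(i) = i/5.
P(2) = 2/5.

2/5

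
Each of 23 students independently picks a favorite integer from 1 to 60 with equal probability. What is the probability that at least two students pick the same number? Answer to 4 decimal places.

0.9923

It's easier to compute the probability that all 23 are distinct.
P(all distinct) = 60/60 · 59/60 · ··· · 38/60 ≈ 0.0077.
So the probability of at least one match is 1 − 0.0077 = 0.9923.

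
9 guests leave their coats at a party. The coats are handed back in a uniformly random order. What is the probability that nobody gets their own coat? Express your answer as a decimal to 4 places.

This is the derangement probability: permutations of 9 with no fixed point.
D(9) = 9! · (1 − 1/1! + 1/2! − ··· + (−1)^9/9!) = 133496.
P = 133496/362880 = 16687/45360 ≈ 0.3679.

0.3679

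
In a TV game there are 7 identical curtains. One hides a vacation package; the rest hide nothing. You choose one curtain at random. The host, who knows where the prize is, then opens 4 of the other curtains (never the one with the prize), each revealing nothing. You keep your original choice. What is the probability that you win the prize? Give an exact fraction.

The host can always open 4 empty curtains regardless of your choice, so the reveals give no information about your original curtain.
P(win by staying) = 1/7.

1/7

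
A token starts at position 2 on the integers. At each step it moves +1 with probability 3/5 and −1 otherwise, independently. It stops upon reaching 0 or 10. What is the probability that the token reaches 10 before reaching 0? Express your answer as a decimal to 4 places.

0.5654

Let r = q/p = (2/5)/(3/5) = 2/3. The recurrence P(i) = p·P(i+1) + q·P(i−1) with P(0)=0, P(10)=1 gives P(i) = (1 − r^i)/(1 − r^10).
P(2) = (1 − (2/3)^2) / (1 − (2/3)^10) = 6561/11605 ≈ 0.5654.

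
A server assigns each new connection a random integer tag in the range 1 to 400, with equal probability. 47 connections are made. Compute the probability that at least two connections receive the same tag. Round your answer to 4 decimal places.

It's easier to compute the probability that all 47 are distinct.
P(all distinct) = 400/400 · 399/400 · ··· · 354/400 ≈ 0.0600.
So the probability of at least one match is 1 − 0.0600 = 0.9400.

0.9400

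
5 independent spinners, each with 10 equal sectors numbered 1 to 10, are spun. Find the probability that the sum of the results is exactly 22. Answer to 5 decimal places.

There are 10^5 = 100000 equally likely outcomes.
The number of ordered 5-tuples from {1,…,10} summing to 22 is 4335.
P(sum = 22) = 4335/100000 = 867/20000 ≈ 0.04335.

0.04335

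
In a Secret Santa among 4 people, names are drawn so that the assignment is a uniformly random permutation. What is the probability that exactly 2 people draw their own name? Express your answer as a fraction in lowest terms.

Choose which 2 of the 4 are fixed: C(4,2) = 6 ways.
The remaining 2 must have no fixed point: D(2) = 1.
P = 6·1/24 = 1/4.

1/4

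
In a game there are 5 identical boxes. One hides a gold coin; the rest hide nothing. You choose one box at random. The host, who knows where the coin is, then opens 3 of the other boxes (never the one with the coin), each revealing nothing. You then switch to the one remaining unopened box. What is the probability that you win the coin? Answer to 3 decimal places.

Your original box holds the coin with probability 1/5, so the other 4 collectively hold it with probability 4/5.
The host can always find 3 empty boxes to open, so the reveals don't change that 4/5; it is now spread over the 1 remaining unopened box.
P(win by switching) = (4/5) · (1/1) = 4/5 ≈ 0.800.

0.800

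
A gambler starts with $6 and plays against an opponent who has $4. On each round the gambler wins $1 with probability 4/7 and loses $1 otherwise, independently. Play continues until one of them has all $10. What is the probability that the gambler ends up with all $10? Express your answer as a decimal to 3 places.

Let r = q/p = (3/7)/(4/7) = 3/4. The recurrence P(i) = p·P(i+1) + q·P(i−1) with P(0)=0, P(10)=1 gives P(i) = (1 − r^i)/(1 − r^10).
P(6) = (1 − (3/4)^6) / (1 − (3/4)^10) = 123136/141361 ≈ 0.871.

0.871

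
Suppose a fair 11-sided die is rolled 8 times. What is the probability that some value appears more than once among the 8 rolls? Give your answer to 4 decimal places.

P(all 8 different) = 11/11 · 10/11 · ··· · 4/11 ≈ 0.0310.
P(at least two equal) = 1 − 0.0310 = 0.9690.

0.9690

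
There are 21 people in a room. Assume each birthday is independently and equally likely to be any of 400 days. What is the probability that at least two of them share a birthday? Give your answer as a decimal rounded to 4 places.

0.4139

It's easier to compute the probability that all 21 are distinct.
P(all distinct) = 400/400 · 399/400 · ··· · 380/400 ≈ 0.5861.
So the probability of at least one match is 1 − 0.5861 = 0.4139.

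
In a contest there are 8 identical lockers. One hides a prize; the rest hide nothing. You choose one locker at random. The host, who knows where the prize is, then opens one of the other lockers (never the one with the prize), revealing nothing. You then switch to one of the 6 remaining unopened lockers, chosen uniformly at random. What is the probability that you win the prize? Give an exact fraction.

7/48

Your original locker holds the prize with probability 1/8, so the other 7 collectively hold it with probability 7/8.
The host can always find an empty locker to open, so this doesn't change that 7/8; it is now spread over the 6 remaining unopened lockers.
P(win by switching) = (7/8) · (1/6) = 7/48.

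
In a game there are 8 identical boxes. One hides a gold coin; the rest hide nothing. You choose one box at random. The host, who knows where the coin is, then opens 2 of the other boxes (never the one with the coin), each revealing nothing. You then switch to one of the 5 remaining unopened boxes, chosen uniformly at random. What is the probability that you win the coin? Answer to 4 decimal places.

Your original box holds the coin with probability 1/8, so the other 7 collectively hold it with probability 7/8.
The host can always find 2 empty boxes to open, so the reveals don't change that 7/8; it is now spread over the 5 remaining unopened boxes.
P(win by switching) = (7/8) · (1/5) = 7/40 ≈ 0.1750.

0.1750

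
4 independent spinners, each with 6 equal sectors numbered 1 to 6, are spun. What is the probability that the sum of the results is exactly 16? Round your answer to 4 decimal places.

0.0965

There are 6^4 = 1296 equally likely outcomes.
The number of ordered 4-tuples from {1,…,6} summing to 16 is 125.
P(sum = 16) = 125/1296 ≈ 0.0965.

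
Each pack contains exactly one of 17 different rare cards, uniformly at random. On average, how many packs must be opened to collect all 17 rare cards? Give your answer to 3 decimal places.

After i distinct types are collected, each trial gives a new one with probability (17−i)/17, so the expected wait for the next new type is 17/(17−i).
E = 17/17 + 17/16 + 17/15 + 17/14 + 17/13 + 17/12 + 17/11 + 17/10 + 17/9 + 17/8 + 17/7 + 17/6 + 17/5 + 17/4 + 17/3 + 17/2 + 17/1 = 42142223/720720 ≈ 58.472.

58.472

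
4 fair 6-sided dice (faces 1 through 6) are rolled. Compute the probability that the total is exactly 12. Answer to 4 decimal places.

0.0965

There are 6^4 = 1296 equally likely outcomes.
The number of ordered 4-tuples from {1,…,6} summing to 12 is 125.
P(sum = 12) = 125/1296 ≈ 0.0965.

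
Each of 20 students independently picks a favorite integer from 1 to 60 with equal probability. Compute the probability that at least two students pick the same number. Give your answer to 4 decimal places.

It's easier to compute the probability that all 20 are distinct.
P(all distinct) = 60/60 · 59/60 · ··· · 41/60 ≈ 0.0279.
So the probability of at least one match is 1 − 0.0279 = 0.9721.

0.9721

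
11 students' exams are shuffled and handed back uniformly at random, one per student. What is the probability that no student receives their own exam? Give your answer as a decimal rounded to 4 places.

0.3679

This is the derangement probability: permutations of 11 with no fixed point.
D(11) = 11! · (1 − 1/1! + 1/2! − ··· + (−1)^11/11!) = 14684570.
P = 14684570/39916800 = 1468457/3991680 ≈ 0.3679.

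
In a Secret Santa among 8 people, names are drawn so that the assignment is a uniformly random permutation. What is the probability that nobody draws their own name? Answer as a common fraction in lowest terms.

2119/5760

This is the derangement probability: permutations of 8 with no fixed point.
D(8) = 8! · (1 − 1/1! + 1/2! − ··· + (−1)^8/8!) = 14833.
P = 14833/40320 = 2119/5760.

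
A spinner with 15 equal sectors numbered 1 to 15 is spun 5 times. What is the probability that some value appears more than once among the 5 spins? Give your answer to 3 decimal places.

P(all 5 different) = 15/15 · 14/15 · ··· · 11/15 ≈ 0.475.
P(at least two equal) = 1 − 0.475 = 0.525.

0.525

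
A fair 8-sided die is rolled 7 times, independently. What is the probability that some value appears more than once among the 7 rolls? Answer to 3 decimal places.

P(all 7 different) = 8/8 · 7/8 · ··· · 2/8 ≈ 0.019.
P(at least two equal) = 1 − 0.019 = 0.981.

0.981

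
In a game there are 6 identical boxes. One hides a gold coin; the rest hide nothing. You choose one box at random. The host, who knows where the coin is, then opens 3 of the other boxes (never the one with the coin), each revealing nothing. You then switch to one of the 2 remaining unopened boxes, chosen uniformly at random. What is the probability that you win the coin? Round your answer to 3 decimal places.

Your original box holds the coin with probability 1/6, so the other 5 collectively hold it with probability 5/6.
The host can always find 3 empty boxes to open, so the reveals don't change that 5/6; it is now spread over the 2 remaining unopened boxes.
P(win by switching) = (5/6) · (1/2) = 5/12 ≈ 0.417.

0.417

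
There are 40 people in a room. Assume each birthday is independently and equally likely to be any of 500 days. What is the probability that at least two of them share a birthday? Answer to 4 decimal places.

0.7987

It's easier to compute the probability that all 40 are distinct.
P(all distinct) = 500/500 · 499/500 · ··· · 461/500 ≈ 0.2013.
So the probability of at least one match is 1 − 0.2013 = 0.7987.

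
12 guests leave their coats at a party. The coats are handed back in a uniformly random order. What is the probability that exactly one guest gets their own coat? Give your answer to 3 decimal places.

0.368

Choose which one is fixed: C(12,1) = 12 ways.
The remaining 11 must have no fixed point: D(11) = 14684570.
P = 12·14684570/479001600 = 1468457/3991680 ≈ 0.368.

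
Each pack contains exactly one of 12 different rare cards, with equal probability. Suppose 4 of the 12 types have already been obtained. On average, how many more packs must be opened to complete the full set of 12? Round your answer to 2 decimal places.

32.61

Starting from 4 distinct types, each trial gives a new one with probability (12−i)/12 when i types are held, so the wait for the next new type is 12/(12−i).
E = 12/8 + 12/7 + 12/6 + 12/5 + 12/4 + 12/3 + 12/2 + 12/1 = 2283/70 ≈ 32.61.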